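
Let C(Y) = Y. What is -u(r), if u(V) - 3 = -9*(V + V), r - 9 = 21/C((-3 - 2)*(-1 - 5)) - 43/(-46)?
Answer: 21669/115 ≈ 188.43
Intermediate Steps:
r = 1223/115 (r = 9 + (21/(((-3 - 2)*(-1 - 5))) - 43/(-46)) = 9 + (21/((-5*(-6))) - 43*(-1/46)) = 9 + (21/30 + 43/46) = 9 + (21*(1/30) + 43/46) = 9 + (7/10 + 43/46) = 9 + 188/115 = 1223/115 ≈ 10.635)
u(V) = 3 - 18*V (u(V) = 3 - 9*(V + V) = 3 - 9*2*V = 3 - 18*V)
-u(r) = -(3 - 18*1223/115) = -(3 - 22014/115) = -1*(-21669/115) = 21669/115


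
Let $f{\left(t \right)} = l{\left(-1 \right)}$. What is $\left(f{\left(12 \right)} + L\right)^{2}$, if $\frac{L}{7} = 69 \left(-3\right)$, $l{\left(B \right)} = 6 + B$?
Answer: $2085136$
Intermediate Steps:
$L = -1449$ ($L = 7 \cdot 69 \left(-3\right) = 7 \left(-207\right) = -1449$)
$f{\left(t \right)} = 5$ ($f{\left(t \right)} = 6 - 1 = 5$)
$\left(f{\left(12 \right)} + L\right)^{2} = \left(5 - 1449\right)^{2} = \left(-1444\right)^{2} = 2085136$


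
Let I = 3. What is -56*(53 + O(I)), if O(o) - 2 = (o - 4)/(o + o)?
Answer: -9212/3 ≈ -3070.7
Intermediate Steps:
O(o) = 2 + (-4 + o)/(2*o) (O(o) = 2 + (o - 4)/(o + o) = 2 + (-4 + o)/((2*o)) = 2 + (-4 + o)*(1/(2*o)) = 2 + (-4 + o)/(2*o))
-56*(53 + O(I)) = -56*(53 + (5/2 - 2/3)) = -56*(53 + 11/6) = -56*329/6 = -9212/3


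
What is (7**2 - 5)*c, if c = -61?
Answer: -2684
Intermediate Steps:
(7**2 - 5)*c = (7**2 - 5)*(-61) = (49 - 5)*(-61) = 44*(-61) = -2684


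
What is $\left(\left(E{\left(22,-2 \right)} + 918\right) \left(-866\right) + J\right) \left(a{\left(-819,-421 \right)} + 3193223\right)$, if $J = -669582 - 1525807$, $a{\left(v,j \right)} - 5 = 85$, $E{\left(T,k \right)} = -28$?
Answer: $-9471778295377$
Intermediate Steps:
$a{\left(v,j \right)} = 90$ ($a{\left(v,j \right)} = 5 + 85 = 90$)
$J = -2195389$
$\left(\left(E{\left(22,-2 \right)} + 918\right) \left(-866\right) + J\right) \left(a{\left(-819,-421 \right)} + 3193223\right) = \left(\left(-28 + 918\right) \left(-866\right) - 2195389\right) \left(90 + 3193223\right) = \left(890 \left(-866\right) - 2195389\right) 3193313 = \left(-770740 - 2195389\right) 3193313 = \left(-2966129\right) 3193313 = -9471778295377$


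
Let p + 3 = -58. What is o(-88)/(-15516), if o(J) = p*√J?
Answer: 61*I*√22/7758 ≈ 0.03688*I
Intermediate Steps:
p = -61 (p = -3 - 58 = -61)
o(J) = -61*√J
o(-88)/(-15516) = -122*I*√22/(-15516) = -122*I*√22*(-1/15516) = 61*I*√22/7758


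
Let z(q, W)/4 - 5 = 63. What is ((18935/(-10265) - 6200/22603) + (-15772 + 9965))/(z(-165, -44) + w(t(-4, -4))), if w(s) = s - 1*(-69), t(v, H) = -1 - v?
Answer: -134783058037/7981480948 ≈ -16.887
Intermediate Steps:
w(s) = 69 + s (w(s) = s + 69 = 69 + s)
z(q, W) = 272 (z(q, W) = 20 + 4*63 = 20 + 252 = 272)
((18935/(-10265) - 6200/22603) + (-15772 + 9965))/(z(-165, -44) + w(t(-4, -4))) = ((18935/(-10265) - 6200/22603) + (-15772 + 9965))/(272 + (69 + (-1 - 1*(-4)))) = ((18935*(-1/10265) - 6200*1/22603) - 5807)/(272 + (69 + (-1 + 4))) = ((-3787/2053 - 6200/22603) - 5807)/(272 + (69 + 3)) = (-98326161/46403959 - 5807)/(272 + 72) = -269566116074/46403959/344 = -269566116074/46403959*1/344 = -134783058037/7981480948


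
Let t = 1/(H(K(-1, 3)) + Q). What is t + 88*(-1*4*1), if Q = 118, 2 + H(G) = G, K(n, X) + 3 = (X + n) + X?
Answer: -41535/118 ≈ -351.99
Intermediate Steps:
K(n, X) = -3 + n + 2*X (K(n, X) = -3 + ((X + n) + X) = -3 + (n + 2*X) = -3 + n + 2*X)
H(G) = -2 + G
t = 1/118 (t = 1/((-2 + (-3 - 1 + 2*3)) + 118) = 1/((-2 + (-3 - 1 + 6)) + 118) = 1/((-2 + 2) + 118) = 1/(0 + 118) = 1/118 ≈ 0.0084746)
t + 88*(-1*4*1) = 1/118 + 88*(-1*4*1) = 1/118 + 88*(-4*1) = 1/118 + 88*(-4) = 1/118 - 352 = -41535/118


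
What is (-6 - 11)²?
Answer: 289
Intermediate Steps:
(-6 - 11)² = (-17)² = 289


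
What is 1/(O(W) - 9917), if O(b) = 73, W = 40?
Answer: -1/9844 ≈ -0.00010158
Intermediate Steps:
1/(O(W) - 9917) = 1/(73 - 9917) = 1/(-9844) = -1/9844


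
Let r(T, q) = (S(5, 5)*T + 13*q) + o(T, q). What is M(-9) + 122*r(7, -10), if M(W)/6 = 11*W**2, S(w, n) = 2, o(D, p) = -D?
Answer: -9660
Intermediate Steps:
r(T, q) = T + 13*q (r(T, q) = (2*T + 13*q) - T = T + 13*q)
M(W) = 66*W**2 (M(W) = 6*(11*W**2) = 66*W**2)
M(-9) + 122*r(7, -10) = 66*(-9)**2 + 122*(7 + 13*(-10)) = 66*81 + 122*(7 - 130) = 5346 + 122*(-123) = 5346 - 15006 = -9660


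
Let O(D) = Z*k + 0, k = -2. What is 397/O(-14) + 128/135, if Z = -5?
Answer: 2195/54 ≈ 40.648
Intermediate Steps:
O(D) = 10 (O(D) = -5*(-2) + 0 = 10 + 0 = 10)
397/O(-14) + 128/135 = 397/10 + 128/135 = 2195/54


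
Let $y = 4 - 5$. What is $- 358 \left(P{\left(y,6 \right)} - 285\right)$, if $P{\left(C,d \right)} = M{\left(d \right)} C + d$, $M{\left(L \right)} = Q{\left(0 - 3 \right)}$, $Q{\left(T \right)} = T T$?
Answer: $103104$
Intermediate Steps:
$y = -1$
$Q{\left(T \right)} = T^{2}$
$M{\left(L \right)} = 9$ ($M{\left(L \right)} = \left(0 - 3\right)^{2} = \left(-3\right)^{2} = 9$)
$P{\left(C,d \right)} = d + 9 C$ ($P{\left(C,d \right)} = 9 C + d = d + 9 C$)
$- 358 \left(P{\left(y,6 \right)} - 285\right) = - 358 \left(\left(6 + 9 \left(-1\right)\right) - 285\right) = - 358 \left(\left(6 - 9\right) - 285\right) = - 358 \left(-3 - 285\right) = \left(-358\right) \left(-288\right) = 103104$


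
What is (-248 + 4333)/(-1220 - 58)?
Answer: -4085/1278 ≈ -3.1964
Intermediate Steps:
(-248 + 4333)/(-1220 - 58) = 4085/(-1278) = 4085*(-1/1278) = -4085/1278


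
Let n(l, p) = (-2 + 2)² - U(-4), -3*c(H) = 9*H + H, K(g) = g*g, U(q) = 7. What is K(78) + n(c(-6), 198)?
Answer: 6077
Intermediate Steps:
K(g) = g²
c(H) = -10*H/3 (c(H) = -(9*H + H)/3 = -10*H/3)
n(l, p) = -7 (n(l, p) = (-2 + 2)² - 1*7 = 0² - 7 = 0 - 7 = -7)
K(78) + n(c(-6), 198) = 78² - 7 = 6084 - 7 = 6077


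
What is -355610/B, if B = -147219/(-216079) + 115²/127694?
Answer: -9811988213243860/21656627761 ≈ -4.5307e+5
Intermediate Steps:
B = 21656627761/27591991826 (B = -147219*(-1/216079) + 13225*(1/127694) = 147219/216079 + 13225/127694 = 21656627761/27591991826 ≈ 0.78489)
-355610/B = -355610/21656627761/27591991826 = -355610*27591991826/21656627761 = -9811988213243860/21656627761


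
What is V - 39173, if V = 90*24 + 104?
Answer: -36909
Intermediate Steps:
V = 2264 (V = 2160 + 104 = 2264)
V - 39173 = 2264 - 39173 = -36909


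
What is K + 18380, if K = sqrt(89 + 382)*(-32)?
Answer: 18380 - 32*sqrt(471) ≈ 17686.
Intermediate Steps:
K = -32*sqrt(471) (K = sqrt(471)*(-32) = -32*sqrt(471) ≈ -694.48)
K + 18380 = -32*sqrt(471) + 18380 = 18380 - 32*sqrt(471)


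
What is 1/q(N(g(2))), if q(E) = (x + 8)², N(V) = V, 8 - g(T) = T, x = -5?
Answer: ⅑ ≈ 0.11111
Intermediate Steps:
g(T) = 8 - T
q(E) = 9 (q(E) = (-5 + 8)² = 3² = 9)
1/q(N(g(2))) = 1/9 = ⅑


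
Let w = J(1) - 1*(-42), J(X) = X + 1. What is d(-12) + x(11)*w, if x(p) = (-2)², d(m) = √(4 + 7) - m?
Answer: 188 + √11 ≈ 191.32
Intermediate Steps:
d(m) = √11 - m
J(X) = 1 + X
x(p) = 4
w = 44 (w = (1 + 1) - 1*(-42) = 2 + 42 = 44)
d(-12) + x(11)*w = (√11 - 1*(-12)) + 4*44 = (√11 + 12) + 176 = (12 + √11) + 176 = 188 + √11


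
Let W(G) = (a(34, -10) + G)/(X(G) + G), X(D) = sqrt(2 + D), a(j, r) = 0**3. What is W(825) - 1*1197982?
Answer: -814385087011/679798 - 825*sqrt(827)/679798 ≈ -1.1980e+6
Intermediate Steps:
a(j, r) = 0
W(G) = G/(G + sqrt(2 + G)) (W(G) = (0 + G)/(sqrt(2 + G) + G) = G/(G + sqrt(2 + G)))
W(825) - 1*1197982 = 825/(825 + sqrt(2 + 825)) - 1*1197982 = 825/(825 + sqrt(827)) - 1197982 = -1197982 + 825/(825 + sqrt(827))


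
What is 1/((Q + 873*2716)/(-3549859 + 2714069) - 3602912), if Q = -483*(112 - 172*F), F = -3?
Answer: -417895/1505639944112 ≈ -2.7755e-7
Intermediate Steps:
Q = -303324 (Q = -483*(112 - 172*(-3)) = -483*(112 + 516) = -483*628 = -303324)
1/((Q + 873*2716)/(-3549859 + 2714069) - 3602912) = 1/((-303324 + 873*2716)/(-3549859 + 2714069) - 3602912) = 1/((-303324 + 2371068)/(-835790) - 3602912) = 1/(2067744*(-1/835790) - 3602912) = 1/(-1033872/417895 - 3602912) = 1/(-1505639944112/417895) = -417895/1505639944112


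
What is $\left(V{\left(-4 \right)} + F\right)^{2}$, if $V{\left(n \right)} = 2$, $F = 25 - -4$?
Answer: $961$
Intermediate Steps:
$F = 29$ ($F = 25 + 4 = 29$)
$\left(V{\left(-4 \right)} + F\right)^{2} = \left(2 + 29\right)^{2} = 31^{2} = 961$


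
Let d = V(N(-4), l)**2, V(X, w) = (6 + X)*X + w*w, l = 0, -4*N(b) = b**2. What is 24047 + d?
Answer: 24111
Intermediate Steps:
N(b) = -b**2/4
V(X, w) = w**2 + X*(6 + X) (V(X, w) = X*(6 + X) + w**2 = w**2 + X*(6 + X))
d = 64 (d = ((-1/4*(-4)**2)**2 + 0**2 + 6*(-1/4*(-4)**2))**2 = ((-1/4*16)**2 + 0 + 6*(-1/4*16))**2 = ((-4)**2 + 0 + 6*(-4))**2 = (16 + 0 - 24)**2 = (-8)**2 = 64)
24047 + d = 24047 + 64 = 24111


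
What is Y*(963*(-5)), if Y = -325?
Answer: 1564875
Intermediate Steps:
Y*(963*(-5)) = -312975*(-5) = -325*(-4815) = 1564875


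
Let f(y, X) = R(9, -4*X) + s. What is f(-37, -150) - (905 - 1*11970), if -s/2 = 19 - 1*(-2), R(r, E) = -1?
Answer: 11022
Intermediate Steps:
s = -42 (s = -2*(19 - 1*(-2)) = -2*(19 + 2) = -2*21 = -42)
f(y, X) = -43 (f(y, X) = -1 - 42 = -43)
f(-37, -150) - (905 - 1*11970) = -43 - (905 - 1*11970) = -43 - (905 - 11970) = -43 - 1*(-11065) = -43 + 11065 = 11022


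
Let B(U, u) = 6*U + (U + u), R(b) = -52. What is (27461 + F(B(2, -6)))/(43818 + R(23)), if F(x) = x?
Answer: 27469/43766 ≈ 0.62763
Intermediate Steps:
B(U, u) = u + 7*U
(27461 + F(B(2, -6)))/(43818 + R(23)) = (27461 + (-6 + 7*2))/(43818 - 52) = (27461 + (-6 + 14))/43766 = (27461 + 8)*(1/43766) = 27469*(1/43766) = 27469/43766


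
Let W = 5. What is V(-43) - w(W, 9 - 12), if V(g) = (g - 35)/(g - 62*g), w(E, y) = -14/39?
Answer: 33680/102297 ≈ 0.32924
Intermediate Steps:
w(E, y) = -14/39 (w(E, y) = -14*1/39 = -14/39)
V(g) = -(-35 + g)/(61*g) (V(g) = (-35 + g)/((-61*g)) = (-35 + g)*(-1/(61*g)) = -(-35 + g)/(61*g))
V(-43) - w(W, 9 - 12) = (1/61)*(35 - 1*(-43))/(-43) - 1*(-14/39) = (1/61)*(-1/43)*(35 + 43) + 14/39 = (1/61)*(-1/43)*78 + 14/39 = -78/2623 + 14/39 = 33680/102297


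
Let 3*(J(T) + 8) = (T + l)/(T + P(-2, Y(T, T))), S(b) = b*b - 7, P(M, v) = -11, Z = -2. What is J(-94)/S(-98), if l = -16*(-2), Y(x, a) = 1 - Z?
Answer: -2458/3023055 ≈ -0.00081308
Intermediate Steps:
Y(x, a) = 3 (Y(x, a) = 1 - 1*(-2) = 1 + 2 = 3)
l = 32
S(b) = -7 + b² (S(b) = b² - 7 = -7 + b²)
J(T) = -8 + (32 + T)/(3*(-11 + T)) (J(T) = -8 + ((T + 32)/(T - 11))/3 = -8 + ((32 + T)/(-11 + T))/3 = -8 + (32 + T)/(3*(-11 + T)))
J(-94)/S(-98) = ((296 - 23*(-94))/(3*(-11 - 94)))/(-7 + (-98)²) = ((⅓)*(296 + 2162)/(-105))/(-7 + 9604) = ((⅓)*(-1/105)*2458)/9597 = -2458/315*1/9597 = -2458/3023055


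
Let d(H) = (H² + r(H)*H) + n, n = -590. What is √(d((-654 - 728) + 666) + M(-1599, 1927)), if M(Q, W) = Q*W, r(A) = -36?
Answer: I*√2543431 ≈ 1594.8*I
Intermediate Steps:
d(H) = -590 + H² - 36*H (d(H) = (H² - 36*H) - 590 = -590 + H² - 36*H)
√(d((-654 - 728) + 666) + M(-1599, 1927)) = √((-590 + ((-654 - 728) + 666)² - 36*((-654 - 728) + 666)) - 1599*1927) = √((-590 + (-1382 + 666)² - 36*(-1382 + 666)) - 3081273) = √((-590 + (-716)² - 36*(-716)) - 3081273) = √((-590 + 512656 + 25776) - 3081273) = √(537842 - 3081273) = √(-2543431) = I*√2543431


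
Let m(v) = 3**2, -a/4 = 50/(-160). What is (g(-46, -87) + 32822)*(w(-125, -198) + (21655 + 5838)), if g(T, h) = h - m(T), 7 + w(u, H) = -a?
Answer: 1798931857/2 ≈ 8.9947e+8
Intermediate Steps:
a = 5/4 (a = -200/(-160) = -200*(-1)/160 = -4*(-5/16) = 5/4 ≈ 1.2500)
m(v) = 9
w(u, H) = -33/4 (w(u, H) = -7 - 1*5/4 = -7 - 5/4 = -33/4)
g(T, h) = -9 + h (g(T, h) = h - 1*9 = h - 9 = -9 + h)
(g(-46, -87) + 32822)*(w(-125, -198) + (21655 + 5838)) = ((-9 - 87) + 32822)*(-33/4 + (21655 + 5838)) = (-96 + 32822)*(-33/4 + 27493) = 32726*(109939/4) = 1798931857/2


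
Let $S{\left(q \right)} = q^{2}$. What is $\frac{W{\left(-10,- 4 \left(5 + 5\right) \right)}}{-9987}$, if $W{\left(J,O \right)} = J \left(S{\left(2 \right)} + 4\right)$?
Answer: $\frac{80}{9987} \approx 0.0080104$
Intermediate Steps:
$W{\left(J,O \right)} = 8 J$ ($W{\left(J,O \right)} = J \left(2^{2} + 4\right) = J \left(4 + 4\right) = J 8 = 8 J$)
$\frac{W{\left(-10,- 4 \left(5 + 5\right) \right)}}{-9987} = \frac{8 \left(-10\right)}{-9987} = \left(-80\right) \left(- \frac{1}{9987}\right) = \frac{80}{9987}$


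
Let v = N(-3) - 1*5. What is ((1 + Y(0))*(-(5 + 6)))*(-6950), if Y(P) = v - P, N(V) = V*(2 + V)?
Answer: -76450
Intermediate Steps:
v = -2 (v = -3*(2 - 3) - 1*5 = -3*(-1) - 5 = 3 - 5 = -2)
Y(P) = -2 - P
((1 + Y(0))*(-(5 + 6)))*(-6950) = ((1 + (-2 - 1*0))*(-(5 + 6)))*(-6950) = ((1 + (-2 + 0))*(-1*11))*(-6950) = ((1 - 2)*(-11))*(-6950) = -1*(-11)*(-6950) = 11*(-6950) = -76450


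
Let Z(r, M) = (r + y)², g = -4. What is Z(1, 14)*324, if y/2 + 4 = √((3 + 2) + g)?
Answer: 8100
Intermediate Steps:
y = -6 (y = -8 + 2*√((3 + 2) - 4) = -8 + 2*√(5 - 4) = -8 + 2*√1 = -8 + 2*1 = -8 + 2 = -6)
Z(r, M) = (-6 + r)² (Z(r, M) = (r - 6)² = (-6 + r)²)
Z(1, 14)*324 = (-6 + 1)²*324 = (-5)²*324 = 25*324 = 8100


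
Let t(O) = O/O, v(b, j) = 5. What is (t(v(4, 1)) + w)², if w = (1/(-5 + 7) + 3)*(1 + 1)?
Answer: 64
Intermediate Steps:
t(O) = 1
w = 7 (w = (1/2 + 3)*2 = (½ + 3)*2 = (7/2)*2 = 7)
(t(v(4, 1)) + w)² = (1 + 7)² = 8² = 64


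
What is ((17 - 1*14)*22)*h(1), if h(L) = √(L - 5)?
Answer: 132*I ≈ 132.0*I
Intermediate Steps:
h(L) = √(-5 + L)
((17 - 1*14)*22)*h(1) = ((17 - 1*14)*22)*√(-5 + 1) = ((17 - 14)*22)*√(-4) = (3*22)*(2*I) = 66*(2*I) = 132*I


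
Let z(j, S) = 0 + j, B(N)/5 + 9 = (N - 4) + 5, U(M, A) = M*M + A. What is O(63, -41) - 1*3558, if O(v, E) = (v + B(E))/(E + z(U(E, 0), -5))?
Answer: -2917651/820 ≈ -3558.1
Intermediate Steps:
U(M, A) = A + M**2 (U(M, A) = M**2 + A = A + M**2)
B(N) = -40 + 5*N (B(N) = -45 + 5*((N - 4) + 5) = -45 + 5*((-4 + N) + 5) = -45 + 5*(1 + N) = -45 + (5 + 5*N) = -40 + 5*N)
z(j, S) = j
O(v, E) = (-40 + v + 5*E)/(E + E**2) (O(v, E) = (v + (-40 + 5*E))/(E + (0 + E**2)) = (-40 + v + 5*E)/(E + E**2))
O(63, -41) - 1*3558 = (-40 + 63 + 5*(-41))/((-41)*(1 - 41)) - 1*3558 = -1/41*(-40 + 63 - 205)/(-40) - 3558 = -1/41*(-1/40)*(-182) - 3558 = -91/820 - 3558 = -2917651/820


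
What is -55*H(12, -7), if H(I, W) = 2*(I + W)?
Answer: -550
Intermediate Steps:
H(I, W) = 2*I + 2*W
-55*H(12, -7) = -55*(2*12 + 2*(-7)) = -55*(24 - 14) = -55*10 = -550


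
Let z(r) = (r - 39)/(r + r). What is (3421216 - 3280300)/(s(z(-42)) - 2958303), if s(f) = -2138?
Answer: -140916/2960441 ≈ -0.047600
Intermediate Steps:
z(r) = (-39 + r)/(2*r) (z(r) = (-39 + r)/((2*r)) = (-39 + r)*(1/(2*r)) = (-39 + r)/(2*r))
(3421216 - 3280300)/(s(z(-42)) - 2958303) = (3421216 - 3280300)/(-2138 - 2958303) = 140916/(-2960441) = 140916*(-1/2960441) = -140916/2960441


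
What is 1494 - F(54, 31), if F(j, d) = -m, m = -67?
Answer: 1427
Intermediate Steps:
F(j, d) = 67 (F(j, d) = -1*(-67) = 67)
1494 - F(54, 31) = 1494 - 1*67 = 1494 - 67 = 1427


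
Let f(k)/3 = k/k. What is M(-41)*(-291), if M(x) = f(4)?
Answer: -873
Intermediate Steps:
f(k) = 3 (f(k) = 3*(k/k) = 3*1 = 3)
M(x) = 3
M(-41)*(-291) = 3*(-291) = -873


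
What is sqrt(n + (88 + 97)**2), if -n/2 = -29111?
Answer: sqrt(92447) ≈ 304.05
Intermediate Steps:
n = 58222 (n = -2*(-29111) = 58222)
sqrt(n + (88 + 97)**2) = sqrt(58222 + (88 + 97)**2) = sqrt(58222 + 185**2) = sqrt(58222 + 34225) = sqrt(92447)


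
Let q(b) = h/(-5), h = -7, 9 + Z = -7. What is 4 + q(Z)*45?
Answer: 67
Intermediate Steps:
Z = -16 (Z = -9 - 7 = -16)
q(b) = 7/5 (q(b) = -7/(-5) = -7*(-⅕) = 7/5)
4 + q(Z)*45 = 4 + (7/5)*45 = 4 + 63 = 67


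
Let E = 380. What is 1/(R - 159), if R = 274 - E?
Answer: -1/265 ≈ -0.0037736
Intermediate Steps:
R = -106 (R = 274 - 1*380 = 274 - 380 = -106)
1/(R - 159) = 1/(-106 - 159) = 1/(-265) = -1/265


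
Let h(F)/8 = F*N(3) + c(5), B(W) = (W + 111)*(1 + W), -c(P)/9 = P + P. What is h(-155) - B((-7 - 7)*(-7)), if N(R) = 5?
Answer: -27611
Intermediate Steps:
c(P) = -18*P (c(P) = -9*(P + P) = -18*P)
B(W) = (1 + W)*(111 + W) (B(W) = (111 + W)*(1 + W) = (1 + W)*(111 + W))
h(F) = -720 + 40*F (h(F) = 8*(F*5 - 18*5) = 8*(5*F - 90) = 8*(-90 + 5*F) = -720 + 40*F)
h(-155) - B((-7 - 7)*(-7)) = (-720 + 40*(-155)) - (111 + ((-7 - 7)*(-7))**2 + 112*((-7 - 7)*(-7))) = (-720 - 6200) - (111 + (-14*(-7))**2 + 112*(-14*(-7))) = -6920 - (111 + 98**2 + 112*98) = -6920 - (111 + 9604 + 10976) = -6920 - 1*20691 = -6920 - 20691 = -27611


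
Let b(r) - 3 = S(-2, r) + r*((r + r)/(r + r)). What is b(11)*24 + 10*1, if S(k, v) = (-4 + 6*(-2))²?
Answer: 6490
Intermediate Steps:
S(k, v) = 256 (S(k, v) = (-4 - 12)² = (-16)² = 256)
b(r) = 259 + r (b(r) = 3 + (256 + r*((r + r)/(r + r))) = 3 + (256 + r*((2*r)/((2*r)))) = 3 + (256 + r*((2*r)*(1/(2*r)))) = 3 + (256 + r*1) = 3 + (256 + r) = 259 + r)
b(11)*24 + 10*1 = (259 + 11)*24 + 10*1 = 270*24 + 10 = 6480 + 10 = 6490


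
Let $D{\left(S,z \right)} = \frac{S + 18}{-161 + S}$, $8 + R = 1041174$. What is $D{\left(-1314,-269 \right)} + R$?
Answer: $\frac{1535721146}{1475} \approx 1.0412 \cdot 10^{6}$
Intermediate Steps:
$R = 1041166$ ($R = -8 + 1041174 = 1041166$)
$D{\left(S,z \right)} = \frac{18 + S}{-161 + S}$
$D{\left(-1314,-269 \right)} + R = \frac{18 - 1314}{-161 - 1314} + 1041166 = \frac{1}{-1475} \left(-1296\right) + 1041166 = \left(- \frac{1}{1475}\right) \left(-1296\right) + 1041166 = \frac{1296}{1475} + 1041166 = \frac{1535721146}{1475}$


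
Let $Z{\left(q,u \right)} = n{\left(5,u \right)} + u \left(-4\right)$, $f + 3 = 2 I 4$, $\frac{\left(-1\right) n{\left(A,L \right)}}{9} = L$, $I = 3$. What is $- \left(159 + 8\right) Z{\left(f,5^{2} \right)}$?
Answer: $54275$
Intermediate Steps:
$n{\left(A,L \right)} = - 9 L$
$f = 21$ ($f = -3 + 2 \cdot 3 \cdot 4 = -3 + 6 \cdot 4 = -3 + 24 = 21$)
$Z{\left(q,u \right)} = - 13 u$ ($Z{\left(q,u \right)} = - 9 u + u \left(-4\right) = - 9 u - 4 u = - 13 u$)
$- \left(159 + 8\right) Z{\left(f,5^{2} \right)} = - \left(159 + 8\right) \left(- 13 \cdot 5^{2}\right) = - 167 \left(\left(-13\right) 25\right) = - 167 \left(-325\right) = \left(-1\right) \left(-54275\right) = 54275$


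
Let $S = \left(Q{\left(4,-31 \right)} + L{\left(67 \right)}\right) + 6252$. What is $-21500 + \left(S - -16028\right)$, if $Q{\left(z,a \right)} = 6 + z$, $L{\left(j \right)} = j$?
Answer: $857$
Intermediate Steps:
$S = 6329$ ($S = \left(\left(6 + 4\right) + 67\right) + 6252 = \left(10 + 67\right) + 6252 = 77 + 6252 = 6329$)
$-21500 + \left(S - -16028\right) = -21500 + \left(6329 - -16028\right) = -21500 + \left(6329 + 16028\right) = -21500 + 22357 = 857$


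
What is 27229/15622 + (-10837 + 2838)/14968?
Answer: 1935639/1601576 ≈ 1.2086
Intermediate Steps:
27229/15622 + (-10837 + 2838)/14968 = 27229*(1/15622) - 7999*1/14968 = 373/214 - 7999/14968 = 1935639/1601576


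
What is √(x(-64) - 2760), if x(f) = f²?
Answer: 2*√334 ≈ 36.551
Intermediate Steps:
√(x(-64) - 2760) = √((-64)² - 2760) = √(4096 - 2760) = √1336 = 2*√334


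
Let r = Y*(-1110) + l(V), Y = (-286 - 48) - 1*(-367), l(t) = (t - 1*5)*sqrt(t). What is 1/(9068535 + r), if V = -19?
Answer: 1003545/9063923104441 + 8*I*sqrt(19)/27191769313323 ≈ 1.1072e-7 + 1.2824e-12*I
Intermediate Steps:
l(t) = sqrt(t)*(-5 + t) (l(t) = (t - 5)*sqrt(t) = (-5 + t)*sqrt(t) = sqrt(t)*(-5 + t))
Y = 33 (Y = -334 + 367 = 33)
r = -36630 - 24*I*sqrt(19) (r = 33*(-1110) + sqrt(-19)*(-5 - 19) = -36630 + (I*sqrt(19))*(-24) = -36630 - 24*I*sqrt(19) ≈ -36630.0 - 104.61*I)
1/(9068535 + r) = 1/(9068535 + (-36630 - 24*I*sqrt(19))) = 1/(9031905 - 24*I*sqrt(19))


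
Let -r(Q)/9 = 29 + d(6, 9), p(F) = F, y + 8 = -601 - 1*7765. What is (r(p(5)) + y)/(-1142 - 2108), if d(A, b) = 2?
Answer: 8653/3250 ≈ 2.6625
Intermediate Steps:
y = -8374 (y = -8 + (-601 - 1*7765) = -8 + (-601 - 7765) = -8 - 8366 = -8374)
r(Q) = -279 (r(Q) = -9*(29 + 2) = -9*31 = -279)
(r(p(5)) + y)/(-1142 - 2108) = (-279 - 8374)/(-1142 - 2108) = -8653/(-3250) = -8653*(-1/3250) = 8653/3250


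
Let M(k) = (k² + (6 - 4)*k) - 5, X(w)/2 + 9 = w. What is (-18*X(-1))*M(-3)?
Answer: -720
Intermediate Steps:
X(w) = -18 + 2*w
M(k) = -5 + k² + 2*k (M(k) = (k² + 2*k) - 5 = -5 + k² + 2*k)
(-18*X(-1))*M(-3) = (-18*(-18 + 2*(-1)))*(-5 + (-3)² + 2*(-3)) = (-18*(-18 - 2))*(-5 + 9 - 6) = -18*(-20)*(-2) = 360*(-2) = -720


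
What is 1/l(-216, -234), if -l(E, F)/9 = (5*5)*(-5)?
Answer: 1/1125 ≈ 0.00088889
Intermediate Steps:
l(E, F) = 1125 (l(E, F) = -9*5*5*(-5) = -225*(-5) = -9*(-125) = 1125)
1/l(-216, -234) = 1/1125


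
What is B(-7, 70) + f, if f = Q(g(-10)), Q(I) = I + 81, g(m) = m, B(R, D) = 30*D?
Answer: 2171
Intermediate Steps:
Q(I) = 81 + I
f = 71 (f = 81 - 10 = 71)
B(-7, 70) + f = 30*70 + 71 = 2100 + 71 = 2171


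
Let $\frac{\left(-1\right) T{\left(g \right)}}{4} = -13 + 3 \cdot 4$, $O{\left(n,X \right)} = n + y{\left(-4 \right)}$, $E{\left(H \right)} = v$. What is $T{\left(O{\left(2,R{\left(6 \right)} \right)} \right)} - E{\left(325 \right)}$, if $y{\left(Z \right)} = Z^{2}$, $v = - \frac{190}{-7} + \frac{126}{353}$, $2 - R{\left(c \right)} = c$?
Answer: $- \frac{58068}{2471} \approx -23.5$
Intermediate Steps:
$R{\left(c \right)} = 2 - c$
$v = \frac{67952}{2471}$ ($v = \left(-190\right) \left(- \frac{1}{7}\right) + 126 \cdot \frac{1}{353} = \frac{190}{7} + \frac{126}{353} = \frac{67952}{2471} \approx 27.5$)
$E{\left(H \right)} = \frac{67952}{2471}$
$O{\left(n,X \right)} = 16 + n$ ($O{\left(n,X \right)} = n + \left(-4\right)^{2} = n + 16 = 16 + n$)
$T{\left(g \right)} = 4$ ($T{\left(g \right)} = - 4 \left(-13 + 3 \cdot 4\right) = - 4 \left(-13 + 12\right) = \left(-4\right) \left(-1\right) = 4$)
$T{\left(O{\left(2,R{\left(6 \right)} \right)} \right)} - E{\left(325 \right)} = 4 - \frac{67952}{2471} = - \frac{58068}{2471}$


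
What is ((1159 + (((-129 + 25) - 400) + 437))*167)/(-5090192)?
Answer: -45591/1272548 ≈ -0.035827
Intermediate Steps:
((1159 + (((-129 + 25) - 400) + 437))*167)/(-5090192) = ((1159 + ((-104 - 400) + 437))*167)*(-1/5090192) = ((1159 + (-504 + 437))*167)*(-1/5090192) = ((1159 - 67)*167)*(-1/5090192) = (1092*167)*(-1/5090192) = 182364*(-1/5090192) = -45591/1272548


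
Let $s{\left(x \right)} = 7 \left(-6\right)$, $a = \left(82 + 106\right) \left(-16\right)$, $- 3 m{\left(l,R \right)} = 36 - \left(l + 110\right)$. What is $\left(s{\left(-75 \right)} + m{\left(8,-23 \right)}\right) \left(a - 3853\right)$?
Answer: $100628$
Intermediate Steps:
$m{\left(l,R \right)} = \frac{74}{3} + \frac{l}{3}$ ($m{\left(l,R \right)} = - \frac{36 - \left(l + 110\right)}{3} = - \frac{36 - \left(110 + l\right)}{3} = - \frac{-74 - l}{3} = \frac{74}{3} + \frac{l}{3}$)
$a = -3008$ ($a = 188 \left(-16\right) = -3008$)
$s{\left(x \right)} = -42$
$\left(s{\left(-75 \right)} + m{\left(8,-23 \right)}\right) \left(a - 3853\right) = \left(-42 + \left(\frac{74}{3} + \frac{1}{3} \cdot 8\right)\right) \left(-3008 - 3853\right) = \left(-42 + \left(\frac{74}{3} + \frac{8}{3}\right)\right) \left(-6861\right) = \left(-42 + \frac{82}{3}\right) \left(-6861\right) = \left(- \frac{44}{3}\right) \left(-6861\right) = 100628$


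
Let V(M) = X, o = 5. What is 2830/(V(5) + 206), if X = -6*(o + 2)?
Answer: 1415/82 ≈ 17.256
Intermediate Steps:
X = -42 (X = -6*(5 + 2) = -6*7 = -1*42 = -42)
V(M) = -42
2830/(V(5) + 206) = 2830/(-42 + 206) = 2830/164 = (1/164)*2830 = 1415/82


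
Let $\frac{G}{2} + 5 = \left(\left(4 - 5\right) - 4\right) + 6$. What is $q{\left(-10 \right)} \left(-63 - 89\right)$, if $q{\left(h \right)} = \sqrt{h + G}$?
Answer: $- 456 i \sqrt{2} \approx - 644.88 i$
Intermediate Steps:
$G = -8$ ($G = -10 + 2 \left(\left(\left(4 - 5\right) - 4\right) + 6\right) = -10 + 2 \left(\left(-1 - 4\right) + 6\right) = -10 + 2 \left(-5 + 6\right) = -10 + 2 \cdot 1 = -10 + 2 = -8$)
$q{\left(h \right)} = \sqrt{-8 + h}$ ($q{\left(h \right)} = \sqrt{h - 8} = \sqrt{-8 + h}$)
$q{\left(-10 \right)} \left(-63 - 89\right) = \sqrt{-8 - 10} \left(-63 - 89\right) = \sqrt{-18} \left(-152\right) = 3 i \sqrt{2} \left(-152\right) = - 456 i \sqrt{2}$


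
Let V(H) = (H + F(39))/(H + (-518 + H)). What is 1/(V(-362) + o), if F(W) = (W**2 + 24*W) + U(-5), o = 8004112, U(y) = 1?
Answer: 621/4970552504 ≈ 1.2494e-7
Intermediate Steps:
F(W) = 1 + W**2 + 24*W (F(W) = (W**2 + 24*W) + 1 = 1 + W**2 + 24*W)
V(H) = (2458 + H)/(-518 + 2*H) (V(H) = (H + (1 + 39**2 + 24*39))/(H + (-518 + H)) = (H + (1 + 1521 + 936))/(-518 + 2*H) = (H + 2458)/(-518 + 2*H) = (2458 + H)/(-518 + 2*H))
1/(V(-362) + o) = 1/((2458 - 362)/(2*(-259 - 362)) + 8004112) = 1/((1/2)*2096/(-621) + 8004112) = 1/((1/2)*(-1/621)*2096 + 8004112) = 1/(-1048/621 + 8004112) = 1/(4970552504/621) = 621/4970552504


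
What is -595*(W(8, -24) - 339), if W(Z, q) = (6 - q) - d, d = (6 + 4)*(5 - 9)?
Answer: 160055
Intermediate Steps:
d = -40 (d = 10*(-4) = -40)
W(Z, q) = 46 - q (W(Z, q) = (6 - q) - 1*(-40) = (6 - q) + 40 = 46 - q)
-595*(W(8, -24) - 339) = -595*((46 - 1*(-24)) - 339) = -595*((46 + 24) - 339) = -595*(70 - 339) = -595*(-269) = 160055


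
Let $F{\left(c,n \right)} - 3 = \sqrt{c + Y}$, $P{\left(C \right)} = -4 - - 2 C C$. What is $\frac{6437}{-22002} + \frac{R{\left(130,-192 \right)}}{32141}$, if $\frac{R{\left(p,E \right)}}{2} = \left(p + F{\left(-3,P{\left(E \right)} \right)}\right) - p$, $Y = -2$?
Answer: $- \frac{206759605}{707166282} + \frac{2 i \sqrt{5}}{32141} \approx -0.29238 + 0.00013914 i$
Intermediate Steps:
$P{\left(C \right)} = -4 + 2 C^{2}$ ($P{\left(C \right)} = -4 - - 2 C^{2} = -4 + 2 C^{2}$)
$F{\left(c,n \right)} = 3 + \sqrt{-2 + c}$ ($F{\left(c,n \right)} = 3 + \sqrt{c - 2} = 3 + \sqrt{-2 + c}$)
$R{\left(p,E \right)} = 6 + 2 i \sqrt{5}$ ($R{\left(p,E \right)} = 2 \left(\left(p + \left(3 + \sqrt{-2 - 3}\right)\right) - p\right) = 2 \left(\left(p + \left(3 + \sqrt{-5}\right)\right) - p\right) = 2 \left(\left(p + \left(3 + i \sqrt{5}\right)\right) - p\right) = 2 \left(\left(3 + p + i \sqrt{5}\right) - p\right) = 2 \left(3 + i \sqrt{5}\right) = 6 + 2 i \sqrt{5}$)
$\frac{6437}{-22002} + \frac{R{\left(130,-192 \right)}}{32141} = \frac{6437}{-22002} + \frac{6 + 2 i \sqrt{5}}{32141} = 6437 \left(- \frac{1}{22002}\right) + \left(6 + 2 i \sqrt{5}\right) \frac{1}{32141} = - \frac{6437}{22002} + \left(\frac{6}{32141} + \frac{2 i \sqrt{5}}{32141}\right) = - \frac{206759605}{707166282} + \frac{2 i \sqrt{5}}{32141}$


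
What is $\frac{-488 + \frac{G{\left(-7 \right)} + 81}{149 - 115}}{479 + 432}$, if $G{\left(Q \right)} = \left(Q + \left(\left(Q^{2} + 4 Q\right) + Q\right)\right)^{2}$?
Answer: $- \frac{8231}{15487} \approx -0.53148$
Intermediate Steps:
$G{\left(Q \right)} = \left(Q^{2} + 6 Q\right)^{2}$ ($G{\left(Q \right)} = \left(Q + \left(Q^{2} + 5 Q\right)\right)^{2} = \left(Q^{2} + 6 Q\right)^{2}$)
$\frac{-488 + \frac{G{\left(-7 \right)} + 81}{149 - 115}}{479 + 432} = \frac{-488 + \frac{\left(-7\right)^{2} \left(6 - 7\right)^{2} + 81}{149 - 115}}{479 + 432} = \frac{-488 + \frac{49 \left(-1\right)^{2} + 81}{34}}{911} = \left(-488 + \left(49 \cdot 1 + 81\right) \frac{1}{34}\right) \frac{1}{911} = \left(-488 + \left(49 + 81\right) \frac{1}{34}\right) \frac{1}{911} = \left(-488 + 130 \cdot \frac{1}{34}\right) \frac{1}{911} = \left(-488 + \frac{65}{17}\right) \frac{1}{911} = \left(- \frac{8231}{17}\right) \frac{1}{911} = - \frac{8231}{15487}$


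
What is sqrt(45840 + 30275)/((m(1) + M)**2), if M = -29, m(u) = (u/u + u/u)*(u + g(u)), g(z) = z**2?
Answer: sqrt(76115)/625 ≈ 0.44142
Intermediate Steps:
m(u) = 2*u + 2*u**2 (m(u) = (u/u + u/u)*(u + u**2) = (1 + 1)*(u + u**2) = 2*(u + u**2) = 2*u + 2*u**2)
sqrt(45840 + 30275)/((m(1) + M)**2) = sqrt(45840 + 30275)/((2*1*(1 + 1) - 29)**2) = sqrt(76115)/((2*1*2 - 29)**2) = sqrt(76115)/((4 - 29)**2) = sqrt(76115)/((-25)**2) = sqrt(76115)/625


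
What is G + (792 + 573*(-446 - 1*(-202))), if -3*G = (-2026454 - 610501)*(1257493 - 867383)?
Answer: 342900699330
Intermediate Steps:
G = 342900838350 (G = -(-2026454 - 610501)*(1257493 - 867383)/3 = -(-878985)*390110 = -⅓*(-1028702515050) = 342900838350)
G + (792 + 573*(-446 - 1*(-202))) = 342900838350 + (792 + 573*(-446 - 1*(-202))) = 342900838350 + (792 + 573*(-446 + 202)) = 342900838350 + (792 + 573*(-244)) = 342900838350 + (792 - 139812) = 342900838350 - 139020 = 342900699330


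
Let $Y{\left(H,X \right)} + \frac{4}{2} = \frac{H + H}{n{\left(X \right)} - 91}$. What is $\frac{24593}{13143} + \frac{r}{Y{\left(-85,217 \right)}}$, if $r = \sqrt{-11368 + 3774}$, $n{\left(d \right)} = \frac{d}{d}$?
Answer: $\frac{24593}{13143} - 9 i \sqrt{7594} \approx 1.8712 - 784.29 i$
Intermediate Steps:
$n{\left(d \right)} = 1$
$Y{\left(H,X \right)} = -2 - \frac{H}{45}$ ($Y{\left(H,X \right)} = -2 + \frac{H + H}{1 - 91} = -2 + \frac{2 H}{-90} = -2 + 2 H \left(- \frac{1}{90}\right) = -2 - \frac{H}{45}$)
$r = i \sqrt{7594}$ ($r = \sqrt{-7594} = i \sqrt{7594} \approx 87.144 i$)
$\frac{24593}{13143} + \frac{r}{Y{\left(-85,217 \right)}} = \frac{24593}{13143} + \frac{i \sqrt{7594}}{-2 - - \frac{17}{9}} = 24593 \cdot \frac{1}{13143} + \frac{i \sqrt{7594}}{-2 + \frac{17}{9}} = \frac{24593}{13143} + \frac{i \sqrt{7594}}{- \frac{1}{9}} = \frac{24593}{13143} + i \sqrt{7594} \left(-9\right) = \frac{24593}{13143} - 9 i \sqrt{7594}$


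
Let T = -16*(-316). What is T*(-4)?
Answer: -20224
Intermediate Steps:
T = 5056
T*(-4) = 5056*(-4) = -20224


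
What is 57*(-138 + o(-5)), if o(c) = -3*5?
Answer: -8721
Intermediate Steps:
o(c) = -15
57*(-138 + o(-5)) = 57*(-138 - 15) = 57*(-153) = -8721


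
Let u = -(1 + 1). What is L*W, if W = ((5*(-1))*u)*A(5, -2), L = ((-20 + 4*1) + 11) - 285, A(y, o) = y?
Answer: -14500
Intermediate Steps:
u = -2 (u = -1*2 = -2)
L = -290 (L = ((-20 + 4) + 11) - 285 = (-16 + 11) - 285 = -5 - 285 = -290)
W = 50 (W = ((5*(-1))*(-2))*5 = -5*(-2)*5 = 10*5 = 50)
L*W = -290*50 = -14500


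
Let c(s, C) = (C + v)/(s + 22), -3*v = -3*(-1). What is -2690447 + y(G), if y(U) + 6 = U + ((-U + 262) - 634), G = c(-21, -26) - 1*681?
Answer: -2690825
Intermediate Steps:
v = -1 (v = -(-1)*(-1) = -⅓*3 = -1)
c(s, C) = (-1 + C)/(22 + s) (c(s, C) = (C - 1)/(s + 22) = (-1 + C)/(22 + s))
G = -708 (G = (-1 - 26)/(22 - 21) - 1*681 = -27/1 - 681 = 1*(-27) - 681 = -27 - 681 = -708)
y(U) = -378 (y(U) = -6 + (U + ((-U + 262) - 634)) = -6 + (U + ((262 - U) - 634)) = -6 + (U + (-372 - U)) = -6 - 372 = -378)
-2690447 + y(G) = -2690447 - 378 = -2690825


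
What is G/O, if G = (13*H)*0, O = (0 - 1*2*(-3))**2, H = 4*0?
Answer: 0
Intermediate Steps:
H = 0
O = 36 (O = (0 - 2*(-3))**2 = (0 + 6)**2 = 6**2 = 36)
G = 0 (G = (13*0)*0 = 0*0 = 0)
G/O = 0/36 = 0*(1/36) = 0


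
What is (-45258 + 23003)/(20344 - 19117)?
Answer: -22255/1227 ≈ -18.138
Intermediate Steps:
(-45258 + 23003)/(20344 - 19117) = -22255/1227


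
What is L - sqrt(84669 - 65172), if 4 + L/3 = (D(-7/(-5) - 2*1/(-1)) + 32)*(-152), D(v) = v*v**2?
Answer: -4065828/125 - sqrt(19497) ≈ -32666.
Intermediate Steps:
D(v) = v**3
L = -4065828/125 (L = -12 + 3*(((-7/(-5) - 2*1/(-1))**3 + 32)*(-152)) = -12 + 3*(((-7*(-1/5) - 2*(-1))**3 + 32)*(-152)) = -12 + 3*(((7/5 + 2)**3 + 32)*(-152)) = -12 + 3*(((17/5)**3 + 32)*(-152)) = -12 + 3*((4913/125 + 32)*(-152)) = -12 + 3*((8913/125)*(-152)) = -12 + 3*(-1354776/125) = -12 - 4064328/125 = -4065828/125 ≈ -32527.)
L - sqrt(84669 - 65172) = -4065828/125 - sqrt(84669 - 65172) = -4065828/125 - sqrt(19497)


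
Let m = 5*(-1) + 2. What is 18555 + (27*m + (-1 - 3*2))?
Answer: 18467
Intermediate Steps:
m = -3 (m = -5 + 2 = -3)
18555 + (27*m + (-1 - 3*2)) = 18555 + (27*(-3) + (-1 - 3*2)) = 18555 + (-81 + (-1 - 6)) = 18555 + (-81 - 7) = 18555 - 88 = 18467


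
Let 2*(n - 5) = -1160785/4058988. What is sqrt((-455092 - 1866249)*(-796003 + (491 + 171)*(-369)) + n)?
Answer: sqrt(39785529581201147617094154)/4058988 ≈ 1.5540e+6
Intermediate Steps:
n = 39429095/8117976 (n = 5 + (-1160785/4058988)/2 = 5 + (-1160785*1/4058988)/2 = 5 + (1/2)*(-1160785/4058988) = 5 - 1160785/8117976 = 39429095/8117976 ≈ 4.8570)
sqrt((-455092 - 1866249)*(-796003 + (491 + 171)*(-369)) + n) = sqrt((-455092 - 1866249)*(-796003 + (491 + 171)*(-369)) + 39429095/8117976) = sqrt(-2321341*(-796003 + 662*(-369)) + 39429095/8117976) = sqrt(-2321341*(-796003 - 244278) + 39429095/8117976) = sqrt(-2321341*(-1040281) + 39429095/8117976) = sqrt(2414846936821 + 39429095/8117976) = sqrt(19603669476825823391/8117976) = sqrt(39785529581201147617094154)/4058988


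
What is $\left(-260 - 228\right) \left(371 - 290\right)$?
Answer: $-39528$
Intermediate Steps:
$\left(-260 - 228\right) \left(371 - 290\right) = \left(-488\right) 81 = -39528$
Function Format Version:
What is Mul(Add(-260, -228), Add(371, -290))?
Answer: -39528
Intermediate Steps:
Mul(Add(-260, -228), Add(371, -290)) = Mul(-488, 81) = -39528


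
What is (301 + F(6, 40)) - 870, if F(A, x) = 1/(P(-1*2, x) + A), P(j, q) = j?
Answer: -2275/4 ≈ -568.75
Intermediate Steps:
F(A, x) = 1/(-2 + A) (F(A, x) = 1/(-1*2 + A) = 1/(-2 + A))
(301 + F(6, 40)) - 870 = (301 + 1/(-2 + 6)) - 870 = (301 + 1/4) - 870 = (301 + ¼) - 870 = 1205/4 - 870 = -2275/4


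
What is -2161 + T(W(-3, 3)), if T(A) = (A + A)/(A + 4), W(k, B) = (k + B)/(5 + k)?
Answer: -2161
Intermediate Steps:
W(k, B) = (B + k)/(5 + k)
T(A) = 2*A/(4 + A) (T(A) = (2*A)/(4 + A) = 2*A/(4 + A))
-2161 + T(W(-3, 3)) = -2161 + 2*((3 - 3)/(5 - 3))/(4 + (3 - 3)/(5 - 3)) = -2161 + 2*(0/2)/(4 + 0/2) = -2161 + 2*((1/2)*0)/(4 + (1/2)*0) = -2161 + 2*0/(4 + 0) = -2161 + 2*0/4 = -2161 + 2*0*(1/4) = -2161 + 0 = -2161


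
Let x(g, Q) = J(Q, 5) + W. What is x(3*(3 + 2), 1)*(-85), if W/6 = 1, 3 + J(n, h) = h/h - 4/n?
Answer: 0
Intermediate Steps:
J(n, h) = -2 - 4/n (J(n, h) = -3 + (h/h - 4/n) = -3 + (1 - 4/n) = -2 - 4/n)
W = 6 (W = 6*1 = 6)
x(g, Q) = 4 - 4/Q (x(g, Q) = (-2 - 4/Q) + 6 = 4 - 4/Q)
x(3*(3 + 2), 1)*(-85) = (4 - 4/1)*(-85) = (4 - 4*1)*(-85) = (4 - 4)*(-85) = 0*(-85) = 0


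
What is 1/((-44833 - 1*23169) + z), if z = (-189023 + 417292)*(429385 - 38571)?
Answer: 1/89210652964 ≈ 1.1209e-11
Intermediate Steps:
z = 89210720966 (z = 228269*390814 = 89210720966)
1/((-44833 - 1*23169) + z) = 1/((-44833 - 1*23169) + 89210720966) = 1/((-44833 - 23169) + 89210720966) = 1/(-68002 + 89210720966) = 1/89210652964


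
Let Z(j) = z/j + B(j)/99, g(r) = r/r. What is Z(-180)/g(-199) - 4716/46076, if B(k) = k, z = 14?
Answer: -22788373/11403810 ≈ -1.9983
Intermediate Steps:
g(r) = 1
Z(j) = 14/j + j/99
Z(-180)/g(-199) - 4716/46076 = (14/(-180) + (1/99)*(-180))/1 - 4716/46076 = (14*(-1/180) - 20/11)*1 - 4716*1/46076 = (-7/90 - 20/11)*1 - 1179/11519 = -1877/990*1 - 1179/11519 = -1877/990 - 1179/11519 = -22788373/11403810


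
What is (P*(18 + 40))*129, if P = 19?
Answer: 142158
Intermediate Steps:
(P*(18 + 40))*129 = (19*(18 + 40))*129 = (19*58)*129 = 1102*129 = 142158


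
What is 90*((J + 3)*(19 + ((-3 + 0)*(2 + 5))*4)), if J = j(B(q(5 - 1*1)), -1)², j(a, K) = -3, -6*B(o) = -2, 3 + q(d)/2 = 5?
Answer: -70200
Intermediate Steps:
q(d) = 4 (q(d) = -6 + 2*5 = -6 + 10 = 4)
B(o) = ⅓ (B(o) = -⅙*(-2) = ⅓)
J = 9 (J = (-3)² = 9)
90*((J + 3)*(19 + ((-3 + 0)*(2 + 5))*4)) = 90*((9 + 3)*(19 + ((-3 + 0)*(2 + 5))*4)) = 90*(12*(19 - 3*7*4)) = 90*(12*(19 - 21*4)) = 90*(12*(19 - 84)) = 90*(12*(-65)) = 90*(-780) = -70200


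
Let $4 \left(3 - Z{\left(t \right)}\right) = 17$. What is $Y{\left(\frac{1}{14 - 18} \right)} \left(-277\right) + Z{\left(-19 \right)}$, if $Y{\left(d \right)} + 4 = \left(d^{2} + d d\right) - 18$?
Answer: $\frac{48465}{8} \approx 6058.1$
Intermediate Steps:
$Z{\left(t \right)} = - \frac{5}{4}$ ($Z{\left(t \right)} = 3 - \frac{17}{4} = - \frac{5}{4}$)
$Y{\left(d \right)} = -22 + 2 d^{2}$ ($Y{\left(d \right)} = -4 - \left(18 - d^{2} - d d\right) = -4 + \left(\left(d^{2} + d^{2}\right) - 18\right) = -4 + \left(2 d^{2} - 18\right) = -4 + \left(-18 + 2 d^{2}\right) = -22 + 2 d^{2}$)
$Y{\left(\frac{1}{14 - 18} \right)} \left(-277\right) + Z{\left(-19 \right)} = \left(-22 + 2 \left(\frac{1}{14 - 18}\right)^{2}\right) \left(-277\right) - \frac{5}{4} = \left(-22 + 2 \left(\frac{1}{-4}\right)^{2}\right) \left(-277\right) - \frac{5}{4} = \left(-22 + 2 \left(- \frac{1}{4}\right)^{2}\right) \left(-277\right) - \frac{5}{4} = \left(-22 + 2 \cdot \frac{1}{16}\right) \left(-277\right) - \frac{5}{4} = \left(-22 + \frac{1}{8}\right) \left(-277\right) - \frac{5}{4} = \left(- \frac{175}{8}\right) \left(-277\right) - \frac{5}{4} = \frac{48475}{8} - \frac{5}{4} = \frac{48465}{8}$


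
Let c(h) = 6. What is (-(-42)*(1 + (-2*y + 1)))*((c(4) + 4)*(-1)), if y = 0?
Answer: -840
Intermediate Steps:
(-(-42)*(1 + (-2*y + 1)))*((c(4) + 4)*(-1)) = (-(-42)*(1 + (-2*0 + 1)))*((6 + 4)*(-1)) = (-(-42)*(1 + (0 + 1)))*(10*(-1)) = -(-42)*(1 + 1)*(-10) = -(-42)*2*(-10) = -14*(-6)*(-10) = 84*(-10) = -840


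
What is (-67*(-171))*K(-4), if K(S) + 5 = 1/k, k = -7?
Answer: -412452/7 ≈ -58922.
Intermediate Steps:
K(S) = -36/7 (K(S) = -5 + 1/(-7) = -5 - ⅐ = -36/7)
(-67*(-171))*K(-4) = -67*(-171)*(-36/7) = 11457*(-36/7) = -412452/7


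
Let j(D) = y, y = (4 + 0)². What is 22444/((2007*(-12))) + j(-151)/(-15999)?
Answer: -29955575/32109993 ≈ -0.93291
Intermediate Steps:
y = 16 (y = 4² = 16)
j(D) = 16
22444/((2007*(-12))) + j(-151)/(-15999) = 22444/((2007*(-12))) + 16/(-15999) = 22444/(-24084) + 16*(-1/15999) = 22444*(-1/24084) - 16/15999 = -5611/6021 - 16/15999 = -29955575/32109993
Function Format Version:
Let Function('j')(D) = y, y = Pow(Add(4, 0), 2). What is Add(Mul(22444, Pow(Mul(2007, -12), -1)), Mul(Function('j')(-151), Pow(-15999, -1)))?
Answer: Rational(-29955575, 32109993) ≈ -0.93291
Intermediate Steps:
y = 16 (y = Pow(4, 2) = 16)
Function('j')(D) = 16
Add(Mul(22444, Pow(Mul(2007, -12), -1)), Mul(Function('j')(-151), Pow(-15999, -1))) = Add(Mul(22444, Pow(Mul(2007, -12), -1)), Mul(16, Pow(-15999, -1))) = Add(Mul(22444, Pow(-24084, -1)), Mul(16, Rational(-1, 15999))) = Add(Mul(22444, Rational(-1, 24084)), Rational(-16, 15999)) = Add(Rational(-5611, 6021), Rational(-16, 15999)) = Rational(-29955575, 32109993)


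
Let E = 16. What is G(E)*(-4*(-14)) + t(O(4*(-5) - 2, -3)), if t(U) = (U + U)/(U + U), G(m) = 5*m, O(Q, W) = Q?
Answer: 4481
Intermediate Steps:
t(U) = 1 (t(U) = (2*U)/((2*U)) = (2*U)*(1/(2*U)) = 1)
G(E)*(-4*(-14)) + t(O(4*(-5) - 2, -3)) = (5*16)*(-4*(-14)) + 1 = 80*56 + 1 = 4480 + 1 = 4481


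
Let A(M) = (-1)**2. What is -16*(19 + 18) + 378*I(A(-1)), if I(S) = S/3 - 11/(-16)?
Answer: -1649/8 ≈ -206.13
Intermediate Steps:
A(M) = 1
I(S) = 11/16 + S/3 (I(S) = S*(1/3) - 11*(-1/16) = S/3 + 11/16 = 11/16 + S/3)
-16*(19 + 18) + 378*I(A(-1)) = -16*(19 + 18) + 378*(11/16 + (1/3)*1) = -16*37 + 378*(11/16 + 1/3) = -592 + 378*(49/48) = -592 + 3087/8 = -1649/8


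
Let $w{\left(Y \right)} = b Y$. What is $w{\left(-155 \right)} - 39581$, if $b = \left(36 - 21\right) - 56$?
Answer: $-33226$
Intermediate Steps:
$b = -41$ ($b = 15 - 56 = -41$)
$w{\left(Y \right)} = - 41 Y$
$w{\left(-155 \right)} - 39581 = \left(-41\right) \left(-155\right) - 39581 = 6355 - 39581 = -33226$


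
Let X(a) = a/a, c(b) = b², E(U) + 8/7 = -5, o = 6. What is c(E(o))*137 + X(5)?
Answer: 253362/49 ≈ 5170.7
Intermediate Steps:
E(U) = -43/7 (E(U) = -8/7 - 5 = -43/7)
X(a) = 1
c(E(o))*137 + X(5) = (-43/7)²*137 + 1 = (1849/49)*137 + 1 = 253313/49 + 1 = 253362/49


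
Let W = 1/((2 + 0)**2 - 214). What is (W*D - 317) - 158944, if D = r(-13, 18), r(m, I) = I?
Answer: -5574138/35 ≈ -1.5926e+5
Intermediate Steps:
D = 18
W = -1/210 (W = 1/(2**2 - 214) = 1/(4 - 214) = 1/(-210) = -1/210 ≈ -0.0047619)
(W*D - 317) - 158944 = (-1/210*18 - 317) - 158944 = (-3/35 - 317) - 158944 = -11098/35 - 158944 = -5574138/35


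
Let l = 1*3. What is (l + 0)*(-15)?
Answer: -45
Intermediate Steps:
l = 3
(l + 0)*(-15) = (3 + 0)*(-15) = 3*(-15) = -45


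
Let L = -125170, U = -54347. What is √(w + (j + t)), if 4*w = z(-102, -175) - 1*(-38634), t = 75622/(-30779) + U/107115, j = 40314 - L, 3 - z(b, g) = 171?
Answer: √7612891159124533145917830/6593785170 ≈ 418.45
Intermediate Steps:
z(b, g) = -168 (z(b, g) = 3 - 1*171 = 3 - 171 = -168)
j = 165484 (j = 40314 - 1*(-125170) = 40314 + 125170 = 165484)
t = -9772996843/3296892585 (t = 75622/(-30779) - 54347/107115 = 75622*(-1/30779) - 54347*1/107115 = -75622/30779 - 54347/107115 = -9772996843/3296892585 ≈ -2.9643)
w = 19233/2 (w = (-168 - 1*(-38634))/4 = (-168 + 38634)/4 = (¼)*38466 = 19233/2 ≈ 9616.5)
√(w + (j + t)) = √(19233/2 + (165484 - 9772996843/3296892585)) = √(19233/2 + 545573199539297/3296892585) = √(1154555534165899/6593785170) = √7612891159124533145917830/6593785170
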